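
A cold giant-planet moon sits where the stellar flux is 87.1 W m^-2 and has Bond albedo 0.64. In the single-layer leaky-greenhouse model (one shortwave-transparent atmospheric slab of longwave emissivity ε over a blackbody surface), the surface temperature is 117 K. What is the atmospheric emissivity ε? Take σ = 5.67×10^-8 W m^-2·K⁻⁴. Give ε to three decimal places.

First, T_e = [87.10·(1−0.64)/(4σ)]^(1/4) = 108.4 K.
Since (2−ε)/2 = (T_e/T_s)⁴ = 0.7378, ε = 0.5244.

0.524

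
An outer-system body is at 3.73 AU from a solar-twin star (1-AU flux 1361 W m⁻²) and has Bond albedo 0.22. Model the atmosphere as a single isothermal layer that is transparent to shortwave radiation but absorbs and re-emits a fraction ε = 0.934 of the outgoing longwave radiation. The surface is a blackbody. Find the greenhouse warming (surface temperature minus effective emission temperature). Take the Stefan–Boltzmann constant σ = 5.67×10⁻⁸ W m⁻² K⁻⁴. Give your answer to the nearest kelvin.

Flux at the orbit: S = 1361/(3.73)² = 97.82 W m⁻².
Effective emission temperature (TOA balance): σT_e⁴ = S(1−α)/4 = 19.08 W m⁻² → T_e = 135.4 K.
The surface balance (absorbed SW + ε·downward IR = σT_s⁴) with T_a⁴ = T_s⁴/2 reduces to T_s = T_e·[2/(2−ε)]^¼ = 158.5 K.
Greenhouse warming: T_s − T_e = 23.07 K.

23 kelvin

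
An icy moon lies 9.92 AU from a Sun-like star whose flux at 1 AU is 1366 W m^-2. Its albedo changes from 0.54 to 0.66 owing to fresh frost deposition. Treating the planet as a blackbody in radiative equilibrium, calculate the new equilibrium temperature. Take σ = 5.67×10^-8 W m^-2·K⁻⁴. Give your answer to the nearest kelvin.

68 K

Flux at the orbit: S = 1366/(9.92)² = 13.88 W m^-2.
New equilibrium: T₂ = [(1−0.66)·13.88/(4σ)]^(1/4) = 67.54 K.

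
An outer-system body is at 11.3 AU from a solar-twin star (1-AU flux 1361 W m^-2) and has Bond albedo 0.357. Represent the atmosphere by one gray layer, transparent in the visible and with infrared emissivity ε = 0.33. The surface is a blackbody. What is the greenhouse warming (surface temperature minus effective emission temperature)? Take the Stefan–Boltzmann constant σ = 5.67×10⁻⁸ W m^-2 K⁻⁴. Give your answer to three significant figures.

3.42 K

Flux at the orbit: S = 1361/(11.3)² = 10.66 W m^-2.
The planet radiates to space at T_e = [S(1−α)/(4σ)]^(1/4) = 74.14 K.
For a single slab of emissivity ε, T_s⁴ = 2T_e⁴/(2−ε); thus T_s = 74.14·(1.198)^(1/4) = 77.56 K.
Greenhouse warming: T_s − T_e = 3.419 K.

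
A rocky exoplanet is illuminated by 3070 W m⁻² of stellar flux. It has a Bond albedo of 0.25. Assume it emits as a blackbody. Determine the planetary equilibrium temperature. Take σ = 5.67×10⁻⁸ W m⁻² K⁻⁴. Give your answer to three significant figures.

The planet absorbs (1−α)S over its disc πR² and re-emits over 4πR², so the mean absorbed flux is (1−0.25)·3070/4 = 575.6 W m⁻².
In equilibrium σT⁴ equals this, so T = 317.4 K.

317 K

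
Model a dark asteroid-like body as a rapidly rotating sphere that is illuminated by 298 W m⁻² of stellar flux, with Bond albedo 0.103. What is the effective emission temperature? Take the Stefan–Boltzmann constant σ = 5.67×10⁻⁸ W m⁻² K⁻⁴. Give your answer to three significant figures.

185 K

The planet absorbs (1−α)S over its disc πR² and re-emits over 4πR², so the mean absorbed flux is (1−0.103)·298.0/4 = 66.83 W m⁻².
Balancing against σT⁴: T = (66.83/5.67×10⁻⁸)^(1/4) = 185.3 K.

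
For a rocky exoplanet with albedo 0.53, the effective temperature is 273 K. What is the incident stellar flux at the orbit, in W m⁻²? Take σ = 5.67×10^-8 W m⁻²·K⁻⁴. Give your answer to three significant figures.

2680 W m⁻²

Invert the energy balance for S: S = 4σT⁴/(1−α).
σT⁴ = 5.67×10⁻⁸·(273)⁴ = 314.9 W m⁻².
So S = 4×314.9/(1−0.53) = 2680 W m⁻².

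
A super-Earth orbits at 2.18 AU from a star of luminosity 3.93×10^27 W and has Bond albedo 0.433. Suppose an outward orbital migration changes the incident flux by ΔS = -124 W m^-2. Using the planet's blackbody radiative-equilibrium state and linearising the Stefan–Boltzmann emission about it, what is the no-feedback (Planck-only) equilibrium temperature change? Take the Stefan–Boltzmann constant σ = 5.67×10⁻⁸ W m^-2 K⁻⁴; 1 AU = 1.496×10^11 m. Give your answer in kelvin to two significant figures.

-3.1 K

d = 2.18 × 1.496×10^11 m = 3.261×10^11 m.
Flux at the orbit: S = L/(4πd²) = 3.93×10^27/(4π·(3.26×10^11)²) = 2940 W m^-2.
The baseline emission temperature is T_e = 292.8 K.
Only a fraction (1−α) is absorbed and it's spread over 4πR², so ΔF = (1−α)ΔS/4 = -17.58 W m^-2.
The Planck feedback parameter is 4σT_e³ = 5.694 W m^-2/K.
Hence the no-feedback warming is ΔF/(4σT_e³) = -3.09 K.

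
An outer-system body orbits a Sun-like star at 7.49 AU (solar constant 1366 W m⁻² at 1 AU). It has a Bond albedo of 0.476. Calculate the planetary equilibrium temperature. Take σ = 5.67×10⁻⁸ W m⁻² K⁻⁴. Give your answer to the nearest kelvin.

By the inverse-square law, S = 1366/7.49² = 24.35 W m⁻².
Absorbed flux (global mean): S(1−α)/4 = 24.35·0.524/4 = 3.190 W m⁻².
In equilibrium σT⁴ equals this, so T = 86.61 K.

87 K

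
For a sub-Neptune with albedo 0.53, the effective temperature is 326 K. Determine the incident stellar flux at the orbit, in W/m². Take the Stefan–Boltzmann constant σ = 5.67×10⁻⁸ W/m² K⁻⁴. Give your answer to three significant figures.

5450 W/m²

Invert the energy balance for S: S = 4σT⁴/(1−α).
The emitted flux is σT⁴ = 640.4 W/m².
So S = 4×640.4/(1−0.53) = 5450 W/m².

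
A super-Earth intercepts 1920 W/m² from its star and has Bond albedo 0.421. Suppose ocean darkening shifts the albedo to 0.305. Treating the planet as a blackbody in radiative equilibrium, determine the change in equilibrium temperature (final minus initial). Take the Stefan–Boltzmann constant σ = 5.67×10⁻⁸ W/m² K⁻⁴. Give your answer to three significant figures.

Before: T₁ = [1920·0.579/(4σ)]^(1/4) = 264.6 K.
After:  T₂ = [1920·0.695/(4σ)]^(1/4) = 277.0 K.
ΔT = T₂ − T₁ = 12.36 K.

12.4 K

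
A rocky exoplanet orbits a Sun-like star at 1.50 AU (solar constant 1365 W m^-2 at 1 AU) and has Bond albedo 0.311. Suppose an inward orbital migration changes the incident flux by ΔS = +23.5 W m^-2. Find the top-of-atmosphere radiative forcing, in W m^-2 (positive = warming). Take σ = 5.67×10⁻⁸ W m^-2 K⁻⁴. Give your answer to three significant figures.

4.05 W m^-2

Flux at the orbit: S = 1365/(1.50)² = 606.7 W m^-2.
ΔF = Δ[S(1−α)]/4 = (1−0.311)·+23.5/4 = 4.048 W m^-2.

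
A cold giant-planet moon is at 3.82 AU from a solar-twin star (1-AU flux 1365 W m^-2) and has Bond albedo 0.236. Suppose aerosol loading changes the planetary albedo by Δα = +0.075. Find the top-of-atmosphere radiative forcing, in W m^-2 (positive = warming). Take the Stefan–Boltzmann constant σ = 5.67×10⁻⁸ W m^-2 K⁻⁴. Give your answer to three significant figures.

Flux at the orbit: S = 1365/(3.82)² = 93.54 W m^-2.
TOA radiative forcing: ΔF = −S·Δα/4 = −93.54·(+0.075)/4 = -1.754 W m^-2.

-1.75 W m^-2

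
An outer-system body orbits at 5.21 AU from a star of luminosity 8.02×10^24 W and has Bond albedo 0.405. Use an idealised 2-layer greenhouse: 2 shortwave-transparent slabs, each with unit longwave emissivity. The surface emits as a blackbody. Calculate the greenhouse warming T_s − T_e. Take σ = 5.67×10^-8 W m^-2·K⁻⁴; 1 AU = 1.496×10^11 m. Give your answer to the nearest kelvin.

d = 5.21 × 1.496×10^11 m = 7.794×10^11 m.
Spreading L over a sphere of radius d: S = 8.02×10^24/(4π·7.79×10^11²) = 1.051 W m^-2.
The effective emission temperature is T_e = [S(1−α)/(4σ)]^¼ = 40.75 K.
T_s = (N+1)^(1/4)·T_e = 53.62 K.
Warming: T_s − T_e = 12.88 K.

13 K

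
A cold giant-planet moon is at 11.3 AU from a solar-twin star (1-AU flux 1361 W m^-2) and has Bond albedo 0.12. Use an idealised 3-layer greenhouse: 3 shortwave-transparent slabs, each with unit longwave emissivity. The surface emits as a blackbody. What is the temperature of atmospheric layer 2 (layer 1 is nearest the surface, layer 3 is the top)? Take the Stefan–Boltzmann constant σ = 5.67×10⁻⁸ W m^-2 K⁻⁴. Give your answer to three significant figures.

By the inverse-square law, S = 1361/11.3² = 10.66 W m^-2.
The effective emission temperature is T_e = [S(1−α)/(4σ)]^¼ = 80.19 K.
In the N-layer model, layer k (counted from the surface) has T_k = (N+1−k)^(1/4)·T_e.
T_2 = (2)^(1/4)·80.19 = 95.37 K.

95.4 K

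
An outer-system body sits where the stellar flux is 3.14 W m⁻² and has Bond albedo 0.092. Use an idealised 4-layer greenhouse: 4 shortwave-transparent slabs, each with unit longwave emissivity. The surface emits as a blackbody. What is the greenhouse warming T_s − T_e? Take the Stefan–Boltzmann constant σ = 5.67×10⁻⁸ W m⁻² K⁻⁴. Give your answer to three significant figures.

Top-of-atmosphere balance: σT_e⁴ = S(1−α)/4 = 0.7128 W m⁻² → T_e = 59.54 K.
Surface: T_s = (5)^¼·T_e = 89.04 K.
So the greenhouse effect raises the surface by 89.04 − 59.54 = 29.50 K.

29.5 K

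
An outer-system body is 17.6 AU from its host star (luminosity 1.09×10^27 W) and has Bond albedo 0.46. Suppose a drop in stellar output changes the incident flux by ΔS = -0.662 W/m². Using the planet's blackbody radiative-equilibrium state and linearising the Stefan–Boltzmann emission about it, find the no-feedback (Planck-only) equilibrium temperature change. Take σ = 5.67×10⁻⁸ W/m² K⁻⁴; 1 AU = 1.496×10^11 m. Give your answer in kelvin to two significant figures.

Orbital distance: d = 17.6 AU = 2.633×10^12 m.
Spreading L over a sphere of radius d: S = 1.09×10^27/(4π·2.63×10^12²) = 12.51 W/m².
Reference equilibrium: T_e = [S(1−α)/(4σ)]^(1/4) = 73.88 K.
Only a fraction (1−α) is absorbed and it's spread over 4πR², so ΔF = (1−α)ΔS/4 = -0.08937 W/m².
Linearising σT⁴ gives d(σT⁴)/dT = 4σT_e³ = 0.09145 W/m² per K.
ΔT₀ = ΔF/λ_P = -0.08937/0.09145 = -0.977 K.

-0.98 kelvin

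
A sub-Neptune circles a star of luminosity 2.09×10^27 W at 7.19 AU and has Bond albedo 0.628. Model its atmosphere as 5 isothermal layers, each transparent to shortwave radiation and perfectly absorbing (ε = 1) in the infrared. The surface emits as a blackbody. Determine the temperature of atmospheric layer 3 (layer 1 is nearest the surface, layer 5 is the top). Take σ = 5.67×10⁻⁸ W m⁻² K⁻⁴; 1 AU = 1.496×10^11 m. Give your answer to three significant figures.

Orbital distance: d = 7.19 AU = 1.076×10^12 m.
S = L/(4πd²) = 143.8 W m⁻².
Top-of-atmosphere balance: σT_e⁴ = S(1−α)/4 = 13.37 W m⁻² → T_e = 123.9 K.
The net upward flux σT_e⁴ is constant between every pair of levels, so T_k⁴ = (N+1−k)T_e⁴.
T_3 = (3)^(1/4)·123.9 = 163.1 K.

163 K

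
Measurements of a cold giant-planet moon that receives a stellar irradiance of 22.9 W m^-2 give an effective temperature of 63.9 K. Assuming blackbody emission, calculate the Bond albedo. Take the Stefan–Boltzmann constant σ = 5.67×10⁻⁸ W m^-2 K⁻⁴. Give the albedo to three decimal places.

0.835

Rearranging the radiative balance, α = 1 − 4σT⁴/S.
σT⁴ = 0.9453 W m^-2, so 4σT⁴ = 3.781 W m^-2.
Hence α = 1 − 3.781/22.90 = 0.8349.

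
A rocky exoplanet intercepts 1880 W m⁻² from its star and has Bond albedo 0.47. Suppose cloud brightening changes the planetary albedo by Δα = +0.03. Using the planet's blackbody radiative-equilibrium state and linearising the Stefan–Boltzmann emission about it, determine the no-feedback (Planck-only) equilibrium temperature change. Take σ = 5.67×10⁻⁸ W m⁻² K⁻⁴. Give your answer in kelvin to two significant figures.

-3.6 K

Unperturbed T_e = [1880·(1−0.47)/(4σ)]^¼ = 257.5 K.
TOA radiative forcing: ΔF = −S·Δα/4 = −1880·(+0.03)/4 = -14.10 W m⁻².
The Planck feedback parameter is 4σT_e³ = 3.870 W m⁻²/K.
ΔT₀ = ΔF/λ_P = -14.10/3.870 = -3.64 K.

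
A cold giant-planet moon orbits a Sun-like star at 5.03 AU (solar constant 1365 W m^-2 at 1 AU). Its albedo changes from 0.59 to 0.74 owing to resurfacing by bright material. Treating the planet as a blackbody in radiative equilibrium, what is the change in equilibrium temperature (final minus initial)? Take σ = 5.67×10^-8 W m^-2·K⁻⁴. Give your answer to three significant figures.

Flux at the orbit: S = 1365/(5.03)² = 53.95 W m^-2.
Initial: T₁ = [S(1−0.59)/(4σ)]^(1/4) = 99.38 K.
With α = 0.74, T₂ = 88.68 K.
Change: 88.68 − 99.38 = -10.70 K.

-10.7 K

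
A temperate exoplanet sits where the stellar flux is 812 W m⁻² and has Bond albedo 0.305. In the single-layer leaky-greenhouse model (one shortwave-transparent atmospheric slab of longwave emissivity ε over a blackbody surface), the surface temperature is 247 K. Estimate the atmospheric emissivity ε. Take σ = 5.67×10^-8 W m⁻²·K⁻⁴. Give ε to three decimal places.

TOA balance gives T_e = 223.3 K.
T_s⁴ = T_e⁴·2/(2−ε) → ε = 2 − 2(T_e/T_s)⁴ = 2 − 2·(223.3/247)⁴ = 0.6630.

0.663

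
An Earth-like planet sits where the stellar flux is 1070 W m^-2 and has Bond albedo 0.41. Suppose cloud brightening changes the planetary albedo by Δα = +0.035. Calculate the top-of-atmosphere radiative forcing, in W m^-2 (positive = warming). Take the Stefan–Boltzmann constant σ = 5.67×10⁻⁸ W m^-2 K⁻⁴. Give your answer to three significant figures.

-9.36 W m^-2

TOA radiative forcing: ΔF = −S·Δα/4 = −1070·(+0.035)/4 = -9.363 W m^-2.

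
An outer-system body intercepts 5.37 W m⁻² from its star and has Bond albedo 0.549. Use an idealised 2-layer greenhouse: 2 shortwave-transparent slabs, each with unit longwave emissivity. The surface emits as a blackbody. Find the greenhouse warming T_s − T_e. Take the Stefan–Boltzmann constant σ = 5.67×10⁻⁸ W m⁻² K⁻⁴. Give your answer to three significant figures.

18.1 K

Top-of-atmosphere balance: σT_e⁴ = S(1−α)/4 = 0.6055 W m⁻² → T_e = 57.16 K.
Surface: T_s = (3)^¼·T_e = 75.23 K.
So the greenhouse effect raises the surface by 75.23 − 57.16 = 18.07 K.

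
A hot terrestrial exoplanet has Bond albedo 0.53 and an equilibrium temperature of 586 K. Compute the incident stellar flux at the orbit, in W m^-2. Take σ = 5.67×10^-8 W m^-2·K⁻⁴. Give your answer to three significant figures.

Invert the energy balance for S: S = 4σT⁴/(1−α).
The emitted flux is σT⁴ = 6686 W m^-2.
S = 4·6686/0.47 = 56900 W m^-2.

56900 W m^-2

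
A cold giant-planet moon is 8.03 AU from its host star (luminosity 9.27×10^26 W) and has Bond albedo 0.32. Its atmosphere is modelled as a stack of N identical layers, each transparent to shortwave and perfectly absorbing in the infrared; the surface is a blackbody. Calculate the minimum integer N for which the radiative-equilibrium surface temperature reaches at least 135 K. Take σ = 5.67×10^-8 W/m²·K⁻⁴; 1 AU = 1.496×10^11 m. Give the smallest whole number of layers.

Orbital distance: d = 8.03 AU = 1.201×10^12 m.
S = L/(4πd²) = 51.12 W/m².
Top-of-atmosphere balance: σT_e⁴ = S(1−α)/4 = 8.690 W/m² → T_e = 111.3 K.
T_s = (N+1)^(1/4)·T_e ≥ 135 K requires N+1 ≥ (T_s/T_e)⁴ = (135/111.3)⁴ = 2.167.
Rounding up, N = 2.

2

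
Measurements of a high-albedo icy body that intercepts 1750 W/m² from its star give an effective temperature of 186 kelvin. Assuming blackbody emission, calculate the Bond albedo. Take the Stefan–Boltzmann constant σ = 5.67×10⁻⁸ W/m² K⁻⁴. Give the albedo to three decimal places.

0.845

Rearranging the radiative balance, α = 1 − 4σT⁴/S.
4σT⁴ = 4·5.67×10⁻⁸·(186)⁴ = 271.5 W/m².
Hence α = 1 − 271.5/1750 = 0.8449.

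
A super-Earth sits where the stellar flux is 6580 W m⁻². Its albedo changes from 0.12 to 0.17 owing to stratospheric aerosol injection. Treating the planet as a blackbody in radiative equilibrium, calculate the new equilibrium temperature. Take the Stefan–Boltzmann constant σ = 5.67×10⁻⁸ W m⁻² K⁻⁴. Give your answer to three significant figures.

394 kelvin

New equilibrium: T₂ = [(1−0.17)·6580/(4σ)]^(1/4) = 393.9 K.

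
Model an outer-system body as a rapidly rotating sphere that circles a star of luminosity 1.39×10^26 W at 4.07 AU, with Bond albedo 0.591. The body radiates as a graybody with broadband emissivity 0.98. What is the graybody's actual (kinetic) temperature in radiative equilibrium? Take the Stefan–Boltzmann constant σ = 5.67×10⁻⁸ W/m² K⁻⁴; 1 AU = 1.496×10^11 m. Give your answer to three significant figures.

Orbital distance: d = 4.07 AU = 6.089×10^11 m.
S = L/(4πd²) = 29.84 W/m².
Averaging over the sphere, the absorbed flux is S(1−α)/4 = 3.051 W/m².
Equating to εσT⁴ with ε = 0.98: T = (3.051/0.98σ)^(1/4) = 86.08 K.

86.1 K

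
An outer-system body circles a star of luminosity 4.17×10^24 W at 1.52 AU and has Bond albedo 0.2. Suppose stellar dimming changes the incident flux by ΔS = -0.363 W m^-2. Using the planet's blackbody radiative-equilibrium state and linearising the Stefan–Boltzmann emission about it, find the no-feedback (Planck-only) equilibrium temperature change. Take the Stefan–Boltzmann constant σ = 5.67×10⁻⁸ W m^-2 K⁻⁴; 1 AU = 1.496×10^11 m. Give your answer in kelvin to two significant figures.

-0.98 kelvin

d = 1.52 × 1.496×10^11 m = 2.274×10^11 m.
Spreading L over a sphere of radius d: S = 4.17×10^24/(4π·2.27×10^11²) = 6.418 W m^-2.
Unperturbed T_e = [6.418·(1−0.2)/(4σ)]^¼ = 68.98 K.
ΔF = Δ[S(1−α)]/4 = (1−0.2)·-0.363/4 = -0.07260 W m^-2.
The Planck feedback parameter is 4σT_e³ = 0.07443 W m^-2/K.
ΔT₀ = ΔF/λ_P = -0.07260/0.07443 = -0.975 K.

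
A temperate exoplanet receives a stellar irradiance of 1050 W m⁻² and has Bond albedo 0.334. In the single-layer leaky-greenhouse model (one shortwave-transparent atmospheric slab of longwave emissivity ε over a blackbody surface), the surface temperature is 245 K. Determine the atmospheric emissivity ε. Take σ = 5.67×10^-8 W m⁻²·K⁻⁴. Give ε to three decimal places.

First, T_e = [1050·(1−0.334)/(4σ)]^(1/4) = 235.6 K.
Since (2−ε)/2 = (T_e/T_s)⁴ = 0.8558, ε = 0.2885.

0.288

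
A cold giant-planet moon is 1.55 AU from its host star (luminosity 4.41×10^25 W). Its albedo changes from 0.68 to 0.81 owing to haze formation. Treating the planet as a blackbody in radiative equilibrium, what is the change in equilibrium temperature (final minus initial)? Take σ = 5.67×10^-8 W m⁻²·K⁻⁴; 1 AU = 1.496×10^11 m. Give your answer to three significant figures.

d = 1.55 × 1.496×10^11 m = 2.319×10^11 m.
Spreading L over a sphere of radius d: S = 4.41×10^25/(4π·2.32×10^11²) = 65.27 W m⁻².
Initial: T₁ = [S(1−0.68)/(4σ)]^(1/4) = 97.96 K.
With α = 0.81, T₂ = 85.99 K.
ΔT = T₂ − T₁ = -11.97 K.

-12.0 K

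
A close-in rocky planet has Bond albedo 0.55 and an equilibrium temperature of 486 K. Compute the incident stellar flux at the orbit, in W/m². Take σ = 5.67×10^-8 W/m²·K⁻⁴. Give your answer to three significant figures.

Invert the energy balance for S: S = 4σT⁴/(1−α).
σT⁴ = 5.67×10⁻⁸·(486)⁴ = 3163 W/m².
S = 4·3163/0.45 = 28120 W/m².

28100 W/m²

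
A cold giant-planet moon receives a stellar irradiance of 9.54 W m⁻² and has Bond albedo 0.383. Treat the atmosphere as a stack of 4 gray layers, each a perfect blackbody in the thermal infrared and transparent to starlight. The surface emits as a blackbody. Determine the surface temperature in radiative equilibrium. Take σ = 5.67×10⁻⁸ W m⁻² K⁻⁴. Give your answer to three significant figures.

107 K

The effective emission temperature is T_e = [S(1−α)/(4σ)]^¼ = 71.38 K.
For an N-layer opaque stack, T_s⁴ = (N+1)T_e⁴, hence T_s = (5)^(1/4)×71.38 K = 106.7 K.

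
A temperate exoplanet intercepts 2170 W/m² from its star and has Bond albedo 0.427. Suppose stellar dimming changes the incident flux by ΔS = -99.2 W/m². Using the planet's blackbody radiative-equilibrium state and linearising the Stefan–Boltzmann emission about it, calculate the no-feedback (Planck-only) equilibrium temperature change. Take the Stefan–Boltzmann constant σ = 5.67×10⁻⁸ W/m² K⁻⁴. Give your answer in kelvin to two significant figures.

The baseline emission temperature is T_e = 272.1 K.
ΔF = Δ[S(1−α)]/4 = (1−0.427)·-99.2/4 = -14.21 W/m².
Planck response: λ_P = 4σT_e³ = 4·5.67×10⁻⁸·(272.1)³ = 4.570 W/m²/K.
So ΔT₀ = -14.21/4.570 = -3.11 K.

-3.1 K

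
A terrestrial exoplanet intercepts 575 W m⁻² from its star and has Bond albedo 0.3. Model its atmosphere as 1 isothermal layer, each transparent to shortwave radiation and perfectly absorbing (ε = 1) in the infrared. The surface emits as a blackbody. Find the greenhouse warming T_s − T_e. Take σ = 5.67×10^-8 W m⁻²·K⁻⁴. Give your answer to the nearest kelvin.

Top-of-atmosphere balance: σT_e⁴ = S(1−α)/4 = 100.6 W m⁻² → T_e = 205.2 K.
Surface: T_s = (2)^¼·T_e = 244.1 K.
So the greenhouse effect raises the surface by 244.1 − 205.2 = 38.83 K.

39 K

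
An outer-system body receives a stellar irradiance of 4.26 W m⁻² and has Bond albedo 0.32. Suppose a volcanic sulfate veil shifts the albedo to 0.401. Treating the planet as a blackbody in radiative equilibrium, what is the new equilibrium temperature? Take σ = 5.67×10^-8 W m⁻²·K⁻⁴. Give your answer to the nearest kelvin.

58 K

New equilibrium: T₂ = [(1−0.401)·4.260/(4σ)]^(1/4) = 57.92 K.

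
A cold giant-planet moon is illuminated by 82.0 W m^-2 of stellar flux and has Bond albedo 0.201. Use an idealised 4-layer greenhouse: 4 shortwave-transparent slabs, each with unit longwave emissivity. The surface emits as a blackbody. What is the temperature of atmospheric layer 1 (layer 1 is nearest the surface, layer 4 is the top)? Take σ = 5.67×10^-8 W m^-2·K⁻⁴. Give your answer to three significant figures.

OLR = S(1−α)/4 = 16.38 W m^-2; the top layer radiates at T_e = 130.4 K.
Each opaque layer satisfies 2T_j⁴ = T_{j−1}⁴ + T_{j+1}⁴, giving T_k⁴ = (N+1−k)T_e⁴.
With k = 1: T_1 = (4+1−1)^¼·130.4 K = 184.4 K.

184 K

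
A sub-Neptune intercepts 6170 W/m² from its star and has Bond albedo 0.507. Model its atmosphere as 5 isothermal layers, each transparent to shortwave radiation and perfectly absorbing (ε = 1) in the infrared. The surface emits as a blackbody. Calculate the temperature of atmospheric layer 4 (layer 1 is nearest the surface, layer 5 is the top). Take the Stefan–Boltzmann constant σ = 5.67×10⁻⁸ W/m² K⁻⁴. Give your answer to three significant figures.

OLR = S(1−α)/4 = 760.5 W/m²; the top layer radiates at T_e = 340.3 K.
In the N-layer model, layer k (counted from the surface) has T_k = (N+1−k)^(1/4)·T_e.
With k = 4: T_4 = (5+1−4)^¼·340.3 K = 404.7 K.

405 K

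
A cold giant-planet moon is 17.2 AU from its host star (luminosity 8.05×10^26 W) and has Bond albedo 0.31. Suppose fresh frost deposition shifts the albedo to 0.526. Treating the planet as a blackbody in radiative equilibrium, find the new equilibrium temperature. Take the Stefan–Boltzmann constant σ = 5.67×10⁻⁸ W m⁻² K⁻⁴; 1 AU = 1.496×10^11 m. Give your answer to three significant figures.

67.1 K

Orbital distance: d = 17.2 AU = 2.573×10^12 m.
Flux at the orbit: S = L/(4πd²) = 8.05×10^26/(4π·(2.57×10^12)²) = 9.675 W m⁻².
T₂ = [S(1−α₂)/(4σ)]^(1/4) = [9.675·0.474/(4σ)]^(1/4) = 67.06 K.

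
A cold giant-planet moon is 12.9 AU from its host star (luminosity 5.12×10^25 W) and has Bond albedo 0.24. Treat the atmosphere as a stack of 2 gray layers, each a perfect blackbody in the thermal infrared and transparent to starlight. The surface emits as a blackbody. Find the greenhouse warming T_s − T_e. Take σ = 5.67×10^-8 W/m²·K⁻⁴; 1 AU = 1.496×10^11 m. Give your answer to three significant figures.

d = 12.9 × 1.496×10^11 m = 1.930×10^12 m.
Spreading L over a sphere of radius d: S = 5.12×10^25/(4π·1.93×10^12²) = 1.094 W/m².
The effective emission temperature is T_e = [S(1−α)/(4σ)]^¼ = 43.76 K.
T_s = (N+1)^(1/4)·T_e = 57.59 K.
Warming: T_s − T_e = 13.83 K.

13.8 kelvin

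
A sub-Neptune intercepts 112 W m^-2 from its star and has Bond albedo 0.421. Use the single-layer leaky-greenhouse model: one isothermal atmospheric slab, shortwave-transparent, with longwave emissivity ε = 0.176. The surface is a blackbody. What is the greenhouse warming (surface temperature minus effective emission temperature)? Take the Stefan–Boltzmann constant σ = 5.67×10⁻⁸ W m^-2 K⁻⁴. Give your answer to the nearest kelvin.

3 kelvin

The planet radiates to space at T_e = [S(1−α)/(4σ)]^(1/4) = 130.0 K.
The surface balance (absorbed SW + ε·downward IR = σT_s⁴) with T_a⁴ = T_s⁴/2 reduces to T_s = T_e·[2/(2−ε)]^¼ = 133.1 K.
The atmosphere warms the surface by 3.029 K.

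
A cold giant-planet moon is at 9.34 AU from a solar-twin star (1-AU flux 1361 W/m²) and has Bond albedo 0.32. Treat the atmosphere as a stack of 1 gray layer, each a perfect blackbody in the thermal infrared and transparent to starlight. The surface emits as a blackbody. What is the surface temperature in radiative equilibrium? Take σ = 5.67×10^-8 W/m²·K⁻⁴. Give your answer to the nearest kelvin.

98 kelvin

Flux at the orbit: S = 1361/(9.34)² = 15.60 W/m².
OLR = S(1−α)/4 = 2.652 W/m²; the top layer radiates at T_e = 82.70 K.
Layer-by-layer balance gives σT_s⁴ = (N+1)σT_e⁴, so T_s = 2^¼·82.70 = 98.35 K.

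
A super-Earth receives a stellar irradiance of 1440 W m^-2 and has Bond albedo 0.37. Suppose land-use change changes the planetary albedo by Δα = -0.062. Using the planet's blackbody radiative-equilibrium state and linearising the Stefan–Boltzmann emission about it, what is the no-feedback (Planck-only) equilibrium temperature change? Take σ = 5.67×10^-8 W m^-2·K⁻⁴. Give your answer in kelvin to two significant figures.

The baseline emission temperature is T_e = 251.5 K.
ΔF = −(S/4)Δα = −(1440/4)×(-0.062) = 22.32 W m^-2.
Linearising σT⁴ gives d(σT⁴)/dT = 4σT_e³ = 3.607 W m^-2 per K.
ΔT₀ = ΔF/λ_P = 22.32/3.607 = 6.19 K.

6.2 K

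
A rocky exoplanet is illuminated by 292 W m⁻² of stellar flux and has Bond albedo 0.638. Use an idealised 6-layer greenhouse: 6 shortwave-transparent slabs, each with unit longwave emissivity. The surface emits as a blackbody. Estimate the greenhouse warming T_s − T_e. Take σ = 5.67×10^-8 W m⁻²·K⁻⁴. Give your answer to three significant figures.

92.1 K

Top-of-atmosphere balance: σT_e⁴ = S(1−α)/4 = 26.43 W m⁻² → T_e = 146.9 K.
Surface: T_s = (7)^¼·T_e = 239.0 K.
Warming: T_s − T_e = 92.06 K.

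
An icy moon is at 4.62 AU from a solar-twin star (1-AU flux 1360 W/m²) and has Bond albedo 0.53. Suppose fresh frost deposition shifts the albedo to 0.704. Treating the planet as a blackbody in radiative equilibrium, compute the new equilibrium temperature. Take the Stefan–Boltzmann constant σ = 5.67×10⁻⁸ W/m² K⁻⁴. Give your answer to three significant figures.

Flux at the orbit: S = 1360/(4.62)² = 63.72 W/m².
T₂ = [S(1−α₂)/(4σ)]^(1/4) = [63.72·0.296/(4σ)]^(1/4) = 95.49 K.

95.5 K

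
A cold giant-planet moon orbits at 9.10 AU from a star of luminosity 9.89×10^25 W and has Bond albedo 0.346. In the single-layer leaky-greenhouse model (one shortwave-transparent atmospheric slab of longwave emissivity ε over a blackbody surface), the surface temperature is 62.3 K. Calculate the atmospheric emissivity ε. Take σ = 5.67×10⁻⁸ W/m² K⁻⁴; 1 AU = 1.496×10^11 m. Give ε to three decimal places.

Orbital distance: d = 9.10 AU = 1.361×10^12 m.
Spreading L over a sphere of radius d: S = 9.89×10^25/(4π·1.36×10^12²) = 4.247 W/m².
First, T_e = [4.247·(1−0.346)/(4σ)]^(1/4) = 59.16 K.
T_s⁴ = T_e⁴·2/(2−ε) → ε = 2 − 2(T_e/T_s)⁴ = 2 − 2·(59.16/62.3)⁴ = 0.3743.

0.374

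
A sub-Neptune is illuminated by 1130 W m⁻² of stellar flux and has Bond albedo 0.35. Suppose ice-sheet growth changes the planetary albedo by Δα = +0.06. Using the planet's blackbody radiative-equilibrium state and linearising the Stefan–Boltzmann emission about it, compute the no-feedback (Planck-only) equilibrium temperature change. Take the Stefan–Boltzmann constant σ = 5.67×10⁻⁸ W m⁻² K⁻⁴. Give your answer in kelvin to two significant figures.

-5.5 kelvin

Unperturbed T_e = [1130·(1−0.35)/(4σ)]^¼ = 238.6 K.
ΔF = −(S/4)Δα = −(1130/4)×(+0.06) = -16.95 W m⁻².
The Planck feedback parameter is 4σT_e³ = 3.079 W m⁻²/K.
So ΔT₀ = -16.95/3.079 = -5.51 K.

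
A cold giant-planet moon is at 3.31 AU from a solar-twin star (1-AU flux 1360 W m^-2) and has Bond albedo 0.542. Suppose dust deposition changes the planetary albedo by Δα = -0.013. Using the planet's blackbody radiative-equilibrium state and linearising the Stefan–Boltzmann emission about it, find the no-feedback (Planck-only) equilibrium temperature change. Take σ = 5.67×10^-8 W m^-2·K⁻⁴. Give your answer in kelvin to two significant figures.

Irradiance scales as 1/d², so S = 1360 W m^-2 × (1/3.31)² = 124.1 W m^-2.
Reference equilibrium: T_e = [S(1−α)/(4σ)]^(1/4) = 125.8 K.
The change in absorbed flux is Δ[S(1−α)/4] = −SΔα/4 = 0.4034 W m^-2.
Linearising σT⁴ gives d(σT⁴)/dT = 4σT_e³ = 0.4518 W m^-2 per K.
ΔT₀ = ΔF/λ_P = 0.4034/0.4518 = 0.893 K.

0.89 kelvin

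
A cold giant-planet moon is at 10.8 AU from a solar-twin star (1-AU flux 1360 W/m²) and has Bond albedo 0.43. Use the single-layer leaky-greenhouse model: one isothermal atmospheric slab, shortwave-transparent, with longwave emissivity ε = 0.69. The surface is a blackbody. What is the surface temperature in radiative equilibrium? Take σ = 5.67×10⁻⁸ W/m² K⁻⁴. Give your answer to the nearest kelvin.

82 K

By the inverse-square law, S = 1360/10.8² = 11.66 W/m².
At the top of the atmosphere, σT_e⁴ = S(1−α)/4 = 1.662 W/m², giving T_e = 73.58 K.
For a single slab of emissivity ε, T_s⁴ = 2T_e⁴/(2−ε); thus T_s = 73.58·(1.527)^(1/4) = 81.78 K.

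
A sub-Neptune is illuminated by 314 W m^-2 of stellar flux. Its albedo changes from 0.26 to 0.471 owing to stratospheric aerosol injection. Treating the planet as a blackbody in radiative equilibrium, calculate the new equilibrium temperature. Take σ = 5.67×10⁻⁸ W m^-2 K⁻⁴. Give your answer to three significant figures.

T₂ = [S(1−α₂)/(4σ)]^(1/4) = [314.0·0.529/(4σ)]^(1/4) = 164.5 K.

165 K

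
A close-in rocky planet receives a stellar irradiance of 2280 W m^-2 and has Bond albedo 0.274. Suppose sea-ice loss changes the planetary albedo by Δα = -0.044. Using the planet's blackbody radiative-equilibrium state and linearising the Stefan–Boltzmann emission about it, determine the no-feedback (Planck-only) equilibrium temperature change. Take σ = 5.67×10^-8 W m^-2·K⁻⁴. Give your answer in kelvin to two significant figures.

4.4 K

The baseline emission temperature is T_e = 292.3 K.
TOA radiative forcing: ΔF = −S·Δα/4 = −2280·(-0.044)/4 = 25.08 W m^-2.
The Planck feedback parameter is 4σT_e³ = 5.663 W m^-2/K.
So ΔT₀ = 25.08/5.663 = 4.43 K.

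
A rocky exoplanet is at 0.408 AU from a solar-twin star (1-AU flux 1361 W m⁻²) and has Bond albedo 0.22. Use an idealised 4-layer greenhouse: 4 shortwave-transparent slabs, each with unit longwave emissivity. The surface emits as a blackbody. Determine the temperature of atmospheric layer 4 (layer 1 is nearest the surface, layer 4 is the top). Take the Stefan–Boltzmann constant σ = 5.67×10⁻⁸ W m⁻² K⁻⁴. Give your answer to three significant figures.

409 kelvin

Irradiance scales as 1/d², so S = 1361 W m⁻² × (1/0.408)² = 8176 W m⁻².
The effective emission temperature is T_e = [S(1−α)/(4σ)]^¼ = 409.5 K.
Each opaque layer satisfies 2T_j⁴ = T_{j−1}⁴ + T_{j+1}⁴, giving T_k⁴ = (N+1−k)T_e⁴.
T_4 = (1)^(1/4)·409.5 = 409.5 K.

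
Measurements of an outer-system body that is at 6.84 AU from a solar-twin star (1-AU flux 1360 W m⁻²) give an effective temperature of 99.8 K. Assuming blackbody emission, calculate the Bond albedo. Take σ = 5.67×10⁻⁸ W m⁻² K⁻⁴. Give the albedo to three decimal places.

By the inverse-square law, S = 1360/6.84² = 29.07 W m⁻².
Energy balance: S(1−α)/4 = σT⁴, so 1−α = 4σT⁴/S.
4σT⁴ = 4·5.67×10⁻⁸·(99.8)⁴ = 22.50 W m⁻².
1−α = 22.50/29.07 = 0.7740, so α = 0.2260.

0.226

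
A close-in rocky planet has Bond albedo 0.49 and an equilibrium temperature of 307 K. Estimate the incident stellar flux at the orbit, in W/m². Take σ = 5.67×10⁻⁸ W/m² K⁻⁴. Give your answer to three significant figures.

Invert the energy balance for S: S = 4σT⁴/(1−α).
The emitted flux is σT⁴ = 503.7 W/m².
S = 4·503.7/0.51 = 3950 W/m².

3950 W/m²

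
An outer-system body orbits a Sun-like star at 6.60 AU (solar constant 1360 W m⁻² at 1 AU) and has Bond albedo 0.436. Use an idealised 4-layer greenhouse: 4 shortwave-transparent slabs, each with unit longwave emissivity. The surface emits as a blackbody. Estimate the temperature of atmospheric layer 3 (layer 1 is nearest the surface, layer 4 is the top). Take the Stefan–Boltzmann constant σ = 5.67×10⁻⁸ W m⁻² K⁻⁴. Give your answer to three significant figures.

112 K

Irradiance scales as 1/d², so S = 1360 W m⁻² × (1/6.60)² = 31.22 W m⁻².
Top-of-atmosphere balance: σT_e⁴ = S(1−α)/4 = 4.402 W m⁻² → T_e = 93.87 K.
Each opaque layer satisfies 2T_j⁴ = T_{j−1}⁴ + T_{j+1}⁴, giving T_k⁴ = (N+1−k)T_e⁴.
T_3 = (2)^(1/4)·93.87 = 111.6 K.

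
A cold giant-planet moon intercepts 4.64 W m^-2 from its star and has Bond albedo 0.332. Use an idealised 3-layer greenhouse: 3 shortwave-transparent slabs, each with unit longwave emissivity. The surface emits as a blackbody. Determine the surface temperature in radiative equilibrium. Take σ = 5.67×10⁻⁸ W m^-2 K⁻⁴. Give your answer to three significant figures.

86.0 kelvin

Top-of-atmosphere balance: σT_e⁴ = S(1−α)/4 = 0.7749 W m^-2 → T_e = 60.80 K.
With N = 3 opaque layers, T_s = (N+1)^(1/4)·T_e = 4^(1/4)·60.80 = 85.99 K.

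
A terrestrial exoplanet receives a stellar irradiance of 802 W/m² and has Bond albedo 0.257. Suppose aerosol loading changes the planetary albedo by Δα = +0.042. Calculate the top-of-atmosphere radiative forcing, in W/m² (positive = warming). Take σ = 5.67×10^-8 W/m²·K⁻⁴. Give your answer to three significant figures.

-8.42 W/m²

The change in absorbed flux is Δ[S(1−α)/4] = −SΔα/4 = -8.421 W/m².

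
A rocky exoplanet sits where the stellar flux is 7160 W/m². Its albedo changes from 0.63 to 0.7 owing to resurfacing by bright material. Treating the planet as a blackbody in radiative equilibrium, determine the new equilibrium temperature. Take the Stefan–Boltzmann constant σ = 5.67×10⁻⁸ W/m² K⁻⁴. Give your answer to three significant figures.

T₂ = [S(1−α₂)/(4σ)]^(1/4) = [7160·0.3/(4σ)]^(1/4) = 312.0 K.

312 K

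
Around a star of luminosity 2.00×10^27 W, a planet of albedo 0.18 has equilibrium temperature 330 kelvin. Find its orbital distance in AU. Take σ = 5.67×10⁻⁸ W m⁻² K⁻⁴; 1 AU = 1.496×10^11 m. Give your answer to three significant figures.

1.47 AU

The flux needed for this T is 4σT⁴/(1−0.18) = 3280 W m⁻².
S = L/(4πd²) → d = √(L/4πS) = √(2.00×10^27/(4π·3280)) = 2.203×10^11 m = 1.472 AU.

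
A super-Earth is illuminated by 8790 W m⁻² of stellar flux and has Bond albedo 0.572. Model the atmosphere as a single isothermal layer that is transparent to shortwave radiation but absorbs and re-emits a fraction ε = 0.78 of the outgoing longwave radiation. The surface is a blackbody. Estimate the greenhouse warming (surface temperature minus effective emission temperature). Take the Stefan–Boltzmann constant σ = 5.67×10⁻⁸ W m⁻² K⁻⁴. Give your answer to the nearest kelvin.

47 K

The planet radiates to space at T_e = [S(1−α)/(4σ)]^(1/4) = 358.9 K.
Surface balance with a leaky layer gives σT_s⁴ = σT_e⁴·2/(2−ε), so T_s = T_e·[2/(2−0.78)]^(1/4) = 406.1 K.
The atmosphere warms the surface by 47.20 K.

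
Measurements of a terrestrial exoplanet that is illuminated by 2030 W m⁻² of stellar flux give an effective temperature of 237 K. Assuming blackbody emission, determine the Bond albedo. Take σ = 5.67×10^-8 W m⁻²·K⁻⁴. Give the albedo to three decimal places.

From σT⁴ = S(1−α)/4 we invert for α: 1−α = 4σT⁴/S.
4σT⁴ = 4·5.67×10⁻⁸·(237)⁴ = 715.5 W m⁻².
1−α = 715.5/2030 = 0.3525, so α = 0.6475.

0.648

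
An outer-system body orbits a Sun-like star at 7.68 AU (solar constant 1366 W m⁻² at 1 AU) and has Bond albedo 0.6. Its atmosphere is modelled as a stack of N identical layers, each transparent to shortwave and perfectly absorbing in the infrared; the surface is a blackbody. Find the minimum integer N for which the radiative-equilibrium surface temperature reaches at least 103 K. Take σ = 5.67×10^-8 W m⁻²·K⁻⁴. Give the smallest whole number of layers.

2

By the inverse-square law, S = 1366/7.68² = 23.16 W m⁻².
Top-of-atmosphere balance: σT_e⁴ = S(1−α)/4 = 2.316 W m⁻² → T_e = 79.94 K.
Need (N+1)T_e⁴ ≥ T_s⁴, i.e. N+1 ≥ (103/79.94)⁴ = 2.756.
The minimum whole number is N = 2.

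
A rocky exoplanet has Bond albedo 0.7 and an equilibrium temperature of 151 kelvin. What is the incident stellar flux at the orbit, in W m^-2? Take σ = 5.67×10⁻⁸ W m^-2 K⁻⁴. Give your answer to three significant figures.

From S(1−α)/4 = σT⁴: S = 4σT⁴/(1−α).
The emitted flux is σT⁴ = 29.48 W m^-2.
So S = 4×29.48/(1−0.7) = 393.0 W m^-2.

393 W m^-2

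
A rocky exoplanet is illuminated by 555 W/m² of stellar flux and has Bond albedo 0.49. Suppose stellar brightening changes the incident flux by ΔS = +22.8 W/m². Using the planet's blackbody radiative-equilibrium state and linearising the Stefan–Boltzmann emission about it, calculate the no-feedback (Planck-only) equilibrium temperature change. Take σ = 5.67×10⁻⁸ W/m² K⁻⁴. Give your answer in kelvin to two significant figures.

1.9 K

Unperturbed T_e = [555.0·(1−0.49)/(4σ)]^¼ = 188.0 K.
Only a fraction (1−α) is absorbed and it's spread over 4πR², so ΔF = (1−α)ΔS/4 = 2.907 W/m².
Linearising σT⁴ gives d(σT⁴)/dT = 4σT_e³ = 1.506 W/m² per K.
ΔT₀ = ΔF/λ_P = 2.907/1.506 = 1.93 K.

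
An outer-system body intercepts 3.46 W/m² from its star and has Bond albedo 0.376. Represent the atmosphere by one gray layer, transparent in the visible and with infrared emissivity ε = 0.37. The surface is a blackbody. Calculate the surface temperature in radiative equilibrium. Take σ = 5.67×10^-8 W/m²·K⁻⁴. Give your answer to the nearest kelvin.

58 K

At the top of the atmosphere, σT_e⁴ = S(1−α)/4 = 0.5398 W/m², giving T_e = 55.55 K.
Surface balance with a leaky layer gives σT_s⁴ = σT_e⁴·2/(2−ε), so T_s = T_e·[2/(2−0.37)]^(1/4) = 58.46 K.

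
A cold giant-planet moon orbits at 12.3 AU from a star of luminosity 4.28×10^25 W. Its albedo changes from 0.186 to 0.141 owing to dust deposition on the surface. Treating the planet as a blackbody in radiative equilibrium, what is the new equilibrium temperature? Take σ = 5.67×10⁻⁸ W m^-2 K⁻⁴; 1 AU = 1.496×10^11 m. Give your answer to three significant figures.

44.2 K

d = 12.3 × 1.496×10^11 m = 1.840×10^12 m.
Spreading L over a sphere of radius d: S = 4.28×10^25/(4π·1.84×10^12²) = 1.006 W m^-2.
T₂ = [S(1−α₂)/(4σ)]^(1/4) = [1.006·0.859/(4σ)]^(1/4) = 44.18 K.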